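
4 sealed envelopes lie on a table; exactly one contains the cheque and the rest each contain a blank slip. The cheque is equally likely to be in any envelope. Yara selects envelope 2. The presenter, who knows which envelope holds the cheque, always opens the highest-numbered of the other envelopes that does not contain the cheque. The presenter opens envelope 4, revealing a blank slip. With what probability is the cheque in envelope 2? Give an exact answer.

Consider each possible location of the cheque in turn.
If it is in any of envelopes 1, 2, and 3 (prior 1/4 each): envelope 4 is the highest-numbered option available, probability 1; weight (1/4)·1 = 1/4 each.
If it is in envelope 4 (prior 1/4): the presenter opened envelope 4, so this case is ruled out; weight (1/4)·0 = 0.
The weights sum to 3/4.
So P(the cheque in envelope 2 | the presenter opened envelope 4) = (1/4) / (3/4) = 1/3.

1/3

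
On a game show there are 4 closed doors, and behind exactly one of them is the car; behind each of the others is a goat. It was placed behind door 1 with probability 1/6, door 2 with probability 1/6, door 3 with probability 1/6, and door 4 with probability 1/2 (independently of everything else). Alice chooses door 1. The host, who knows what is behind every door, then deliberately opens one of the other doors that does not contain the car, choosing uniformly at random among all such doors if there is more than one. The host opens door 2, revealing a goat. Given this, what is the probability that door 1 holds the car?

Condition on the true location of the car.
If it is behind door 1 (prior 1/6): the host has 3 equally likely choices, so probability 1/3; weight (1/6)·(1/3) = 1/18.
If it is behind door 2 (prior 1/6): the host opened door 2, so this case is ruled out; weight (1/6)·0 = 0.
If it is behind door 3 (prior 1/6): the host has 2 equally likely choices, so probability 1/2; weight (1/6)·(1/2) = 1/12.
If it is behind door 4 (prior 1/2): the host has 2 equally likely choices, so probability 1/2; weight (1/2)·(1/2) = 1/4.
The weights sum to 7/18.
So P(the car behind door 1 | the host opened door 2) = (1/18) / (7/18) = 1/7.

1/7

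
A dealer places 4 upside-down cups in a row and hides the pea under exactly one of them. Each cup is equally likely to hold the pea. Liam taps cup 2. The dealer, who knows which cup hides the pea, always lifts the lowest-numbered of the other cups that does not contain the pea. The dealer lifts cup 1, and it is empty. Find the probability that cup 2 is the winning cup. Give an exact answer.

1/3

Condition on the true location of the pea.
If it is under cup 1 (prior 1/4): the dealer opened cup 1, so this case is ruled out; weight (1/4)·0 = 0.
If it is under any of cups 2, 3, and 4 (prior 1/4 each): cup 1 is the lowest-numbered option available, probability 1; weight (1/4)·1 = 1/4 each.
The weights sum to 3/4.
So P(the pea under cup 2 | the dealer opened cup 1) = (1/4) / (3/4) = 1/3.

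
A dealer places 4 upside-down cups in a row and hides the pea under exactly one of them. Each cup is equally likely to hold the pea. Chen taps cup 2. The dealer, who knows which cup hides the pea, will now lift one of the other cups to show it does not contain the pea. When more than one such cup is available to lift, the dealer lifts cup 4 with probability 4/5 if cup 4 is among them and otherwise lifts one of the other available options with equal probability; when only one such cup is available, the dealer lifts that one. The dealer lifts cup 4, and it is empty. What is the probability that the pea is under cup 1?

Condition on the true location of the pea.
If it is under any of cups 1, 2, and 3 (prior 1/4 each): cup 4 is available, opened with probability 4/5; weight (1/4)·(4/5) = 1/5 each.
If it is under cup 4 (prior 1/4): the dealer opened cup 4, so this case is ruled out; weight (1/4)·0 = 0.
The weights sum to 3/5.
So P(the pea under cup 1 | the dealer opened cup 4) = (1/5) / (3/5) = 1/3.

1/3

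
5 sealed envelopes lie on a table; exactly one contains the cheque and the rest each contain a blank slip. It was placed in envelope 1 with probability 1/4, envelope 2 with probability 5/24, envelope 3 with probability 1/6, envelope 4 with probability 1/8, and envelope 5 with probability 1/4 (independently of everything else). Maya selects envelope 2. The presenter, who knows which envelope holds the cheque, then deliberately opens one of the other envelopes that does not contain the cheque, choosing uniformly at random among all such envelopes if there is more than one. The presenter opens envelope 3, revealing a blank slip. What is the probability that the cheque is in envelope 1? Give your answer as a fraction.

Condition on the true location of the cheque.
If it is in either of envelopes 1 and 5 (prior 1/4 each): the presenter has 3 equally likely choices, so probability 1/3; weight (1/4)·(1/3) = 1/12 each.
If it is in envelope 2 (prior 5/24): the presenter has 4 equally likely choices, so probability 1/4; weight (5/24)·(1/4) = 5/96.
If it is in envelope 3 (prior 1/6): the presenter opened envelope 3, so this case is ruled out; weight (1/6)·0 = 0.
If it is in envelope 4 (prior 1/8): the presenter has 3 equally likely choices, so probability 1/3; weight (1/8)·(1/3) = 1/24.
The weights sum to 25/96.
So P(the cheque in envelope 1 | the presenter opened envelope 3) = (1/12) / (25/96) = 8/25.

8/25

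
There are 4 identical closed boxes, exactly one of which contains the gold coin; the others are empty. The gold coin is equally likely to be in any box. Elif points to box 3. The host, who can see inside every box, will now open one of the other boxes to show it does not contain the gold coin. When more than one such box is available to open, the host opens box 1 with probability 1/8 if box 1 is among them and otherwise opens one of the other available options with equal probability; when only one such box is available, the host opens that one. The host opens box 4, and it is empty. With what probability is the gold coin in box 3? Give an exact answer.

Apply Bayes' rule, conditioning on where the gold coin actually is.
If it is in box 1 (prior 1/4): box 1 holds the prize so is unavailable; the host chooses uniformly among the 2 others, probability 1/2; weight (1/4)·(1/2) = 1/8.
If it is in box 2 (prior 1/4): box 1 is available but not opened, probability 7/8; weight (1/4)·(7/8) = 7/32.
If it is in box 3 (prior 1/4): box 1 is available but not opened; box 4 gets probability (1 − 1/8)/2 = 7/16; weight (1/4)·(7/16) = 7/64.
If it is in box 4 (prior 1/4): the host opened box 4, so this case is ruled out; weight (1/4)·0 = 0.
The weights sum to 29/64.
So P(the gold coin in box 3 | the host opened box 4) = (7/64) / (29/64) = 7/29.

7/29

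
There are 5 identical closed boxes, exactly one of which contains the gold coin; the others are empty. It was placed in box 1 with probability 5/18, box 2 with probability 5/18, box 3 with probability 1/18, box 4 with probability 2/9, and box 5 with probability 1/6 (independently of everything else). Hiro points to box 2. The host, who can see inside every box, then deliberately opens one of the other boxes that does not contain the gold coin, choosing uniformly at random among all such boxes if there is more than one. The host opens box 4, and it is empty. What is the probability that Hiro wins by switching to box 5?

Consider each possible location of the gold coin in turn.
If it is in box 1 (prior 5/18): the host has 3 equally likely choices, so probability 1/3; weight (5/18)·(1/3) = 5/54.
If it is in box 2 (prior 5/18): the host has 4 equally likely choices, so probability 1/4; weight (5/18)·(1/4) = 5/72.
If it is in box 3 (prior 1/18): the host has 3 equally likely choices, so probability 1/3; weight (1/18)·(1/3) = 1/54.
If it is in box 4 (prior 2/9): the host opened box 4, so this case is ruled out; weight (2/9)·0 = 0.
If it is in box 5 (prior 1/6): the host has 3 equally likely choices, so probability 1/3; weight (1/6)·(1/3) = 1/18.
The weights sum to 17/72.
So P(the gold coin in box 5 | the host opened box 4) = (1/18) / (17/72) = 4/17.

4/17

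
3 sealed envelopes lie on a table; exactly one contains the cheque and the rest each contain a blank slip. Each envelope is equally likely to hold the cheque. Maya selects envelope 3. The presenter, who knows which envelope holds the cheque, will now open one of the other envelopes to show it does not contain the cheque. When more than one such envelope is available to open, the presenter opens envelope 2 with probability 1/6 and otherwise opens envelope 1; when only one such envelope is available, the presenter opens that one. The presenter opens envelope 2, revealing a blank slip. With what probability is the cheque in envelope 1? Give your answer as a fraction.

6/7

Consider each possible location of the cheque in turn.
If it is in envelope 1 (prior 1/3): only envelope 2 is available, probability 1; weight (1/3)·1 = 1/3.
If it is in envelope 2 (prior 1/3): the presenter opened envelope 2, so this case is ruled out; weight (1/3)·0 = 0.
If it is in envelope 3 (prior 1/3): envelope 2 is available, opened with probability 1/6; weight (1/3)·(1/6) = 1/18.
The weights sum to 7/18.
So P(the cheque in envelope 1 | the presenter opened envelope 2) = (1/3) / (7/18) = 6/7.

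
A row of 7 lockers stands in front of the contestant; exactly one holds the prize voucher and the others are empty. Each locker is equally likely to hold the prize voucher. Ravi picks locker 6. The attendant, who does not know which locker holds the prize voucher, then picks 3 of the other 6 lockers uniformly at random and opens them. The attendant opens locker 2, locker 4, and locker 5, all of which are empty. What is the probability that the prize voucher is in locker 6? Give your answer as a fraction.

Because the attendant chose which lockers to open without knowing where the prize voucher is, the choice is independent of the prize location. Learning that none of the 3 opened lockers holds the prize voucher simply rules out those 3 locations and leaves the remaining 4 lockers still equally likely by symmetry.
So P(the prize voucher in locker 6) = 1/4.

1/4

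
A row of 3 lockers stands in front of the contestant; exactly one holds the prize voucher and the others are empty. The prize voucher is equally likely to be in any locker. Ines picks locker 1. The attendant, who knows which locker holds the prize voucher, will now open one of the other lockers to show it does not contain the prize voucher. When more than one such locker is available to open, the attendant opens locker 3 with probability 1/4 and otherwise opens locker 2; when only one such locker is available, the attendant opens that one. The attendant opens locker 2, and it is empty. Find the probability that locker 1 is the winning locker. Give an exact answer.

3/7

Consider each possible location of the prize voucher in turn.
If it is in locker 1 (prior 1/3): locker 3 is available but not opened, probability 3/4; weight (1/3)·(3/4) = 1/4.
If it is in locker 2 (prior 1/3): the attendant opened locker 2, so this case is ruled out; weight (1/3)·0 = 0.
If it is in locker 3 (prior 1/3): only locker 2 is available, probability 1; weight (1/3)·1 = 1/3.
The weights sum to 7/12.
So P(the prize voucher in locker 1 | the attendant opened locker 2) = (1/4) / (7/12) = 3/7.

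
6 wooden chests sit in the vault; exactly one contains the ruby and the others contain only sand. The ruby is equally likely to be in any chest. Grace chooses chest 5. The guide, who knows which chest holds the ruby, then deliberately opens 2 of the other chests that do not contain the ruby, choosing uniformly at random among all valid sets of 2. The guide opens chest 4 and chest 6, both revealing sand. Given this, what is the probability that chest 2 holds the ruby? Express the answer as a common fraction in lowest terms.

Consider each possible location of the ruby in turn.
If it is in any of chests 1, 2, and 3 (prior 1/6 each): the guide has 6 equally likely choices, so probability 1/6; weight (1/6)·(1/6) = 1/36 each.
If it is in either of chests 4 and 6 (prior 1/6 each): that chest was opened and seen not to hold the prize — ruled out; weight (1/6)·0 = 0 each.
If it is in chest 5 (prior 1/6): the guide has 10 equally likely choices, so probability 1/10; weight (1/6)·(1/10) = 1/60.
The weights sum to 1/10.
So P(the ruby in chest 2 | the guide opened chest 4 and chest 6) = (1/36) / (1/10) = 5/18.

5/18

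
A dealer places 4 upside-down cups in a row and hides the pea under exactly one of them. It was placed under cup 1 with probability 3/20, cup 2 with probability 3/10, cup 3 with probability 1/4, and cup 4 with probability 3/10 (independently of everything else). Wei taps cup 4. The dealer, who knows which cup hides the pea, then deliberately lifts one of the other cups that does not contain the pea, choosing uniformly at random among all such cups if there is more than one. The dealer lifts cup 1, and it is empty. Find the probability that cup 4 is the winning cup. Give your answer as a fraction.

Apply Bayes' rule, conditioning on where the pea actually is.
If it is under cup 1 (prior 3/20): the dealer opened cup 1, so this case is ruled out; weight (3/20)·0 = 0.
If it is under cup 2 (prior 3/10): the dealer has 2 equally likely choices, so probability 1/2; weight (3/10)·(1/2) = 3/20.
If it is under cup 3 (prior 1/4): the dealer has 2 equally likely choices, so probability 1/2; weight (1/4)·(1/2) = 1/8.
If it is under cup 4 (prior 3/10): the dealer has 3 equally likely choices, so probability 1/3; weight (3/10)·(1/3) = 1/10.
The weights sum to 3/8.
So P(the pea under cup 4 | the dealer opened cup 1) = (1/10) / (3/8) = 4/15.

4/15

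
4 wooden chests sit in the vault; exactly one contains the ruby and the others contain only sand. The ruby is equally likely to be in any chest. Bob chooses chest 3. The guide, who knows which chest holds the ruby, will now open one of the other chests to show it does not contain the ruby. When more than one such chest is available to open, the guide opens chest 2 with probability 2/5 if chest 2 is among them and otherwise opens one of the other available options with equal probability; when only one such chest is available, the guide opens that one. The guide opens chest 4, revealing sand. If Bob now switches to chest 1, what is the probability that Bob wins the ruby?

3/7

Apply Bayes' rule, conditioning on where the ruby actually is.
If it is in chest 1 (prior 1/4): chest 2 is available but not opened, probability 3/5; weight (1/4)·(3/5) = 3/20.
If it is in chest 2 (prior 1/4): chest 2 holds the prize so is unavailable; the guide chooses uniformly among the 2 others, probability 1/2; weight (1/4)·(1/2) = 1/8.
If it is in chest 3 (prior 1/4): chest 2 is available but not opened; chest 4 gets probability (1 − 2/5)/2 = 3/10; weight (1/4)·(3/10) = 3/40.
If it is in chest 4 (prior 1/4): the guide opened chest 4, so this case is ruled out; weight (1/4)·0 = 0.
The weights sum to 7/20.
So P(the ruby in chest 1 | the guide opened chest 4) = (3/20) / (7/20) = 3/7.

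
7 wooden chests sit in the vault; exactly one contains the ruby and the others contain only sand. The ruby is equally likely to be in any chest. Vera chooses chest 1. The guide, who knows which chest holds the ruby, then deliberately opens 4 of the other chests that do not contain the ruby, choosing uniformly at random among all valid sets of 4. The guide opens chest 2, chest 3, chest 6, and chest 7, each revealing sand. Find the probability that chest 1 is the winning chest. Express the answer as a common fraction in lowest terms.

Apply Bayes' rule, conditioning on where the ruby actually is.
If it is in chest 1 (prior 1/7): the guide has 15 equally likely choices, so probability 1/15; weight (1/7)·(1/15) = 1/105.
If it is in any of chests 2, 3, 6, and 7 (prior 1/7 each): that chest was opened and seen not to hold the prize — ruled out; weight (1/7)·0 = 0 each.
If it is in either of chests 4 and 5 (prior 1/7 each): the guide has 5 equally likely choices, so probability 1/5; weight (1/7)·(1/5) = 1/35 each.
The weights sum to 1/15.
So P(the ruby in chest 1 | the guide opened chest 2, chest 3, chest 6, and chest 7) = (1/105) / (1/15) = 1/7.

1/7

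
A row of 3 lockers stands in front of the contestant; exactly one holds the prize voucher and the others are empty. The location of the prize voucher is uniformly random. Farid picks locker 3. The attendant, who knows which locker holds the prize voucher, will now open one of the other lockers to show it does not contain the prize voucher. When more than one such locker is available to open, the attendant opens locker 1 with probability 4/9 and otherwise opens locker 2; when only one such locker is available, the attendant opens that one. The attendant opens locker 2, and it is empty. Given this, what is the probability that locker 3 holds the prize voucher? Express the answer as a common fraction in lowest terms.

Consider each possible location of the prize voucher in turn.
If it is in locker 1 (prior 1/3): only locker 2 is available, probability 1; weight (1/3)·1 = 1/3.
If it is in locker 2 (prior 1/3): the attendant opened locker 2, so this case is ruled out; weight (1/3)·0 = 0.
If it is in locker 3 (prior 1/3): locker 1 is available but not opened, probability 5/9; weight (1/3)·(5/9) = 5/27.
The weights sum to 14/27.
So P(the prize voucher in locker 3 | the attendant opened locker 2) = (5/27) / (14/27) = 5/14.

5/14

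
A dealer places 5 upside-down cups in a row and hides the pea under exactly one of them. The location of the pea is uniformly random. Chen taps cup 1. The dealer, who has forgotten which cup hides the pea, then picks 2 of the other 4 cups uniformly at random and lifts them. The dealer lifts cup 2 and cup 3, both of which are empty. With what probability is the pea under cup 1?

1/3

Apply Bayes' rule, conditioning on where the pea actually is.
If it is under any of cups 1, 4, and 5 (prior 1/5 each): the dealer picks exactly this set with probability 1/6 regardless, and none is the prize; weight (1/5)·(1/6) = 1/30 each.
If it is under either of cups 2 and 3 (prior 1/5 each): that cup was opened and seen not to hold the prize — ruled out; weight (1/5)·0 = 0 each.
The weights sum to 1/10.
So P(the pea under cup 1 | the dealer opened cup 2 and cup 3) = (1/30) / (1/10) = 1/3.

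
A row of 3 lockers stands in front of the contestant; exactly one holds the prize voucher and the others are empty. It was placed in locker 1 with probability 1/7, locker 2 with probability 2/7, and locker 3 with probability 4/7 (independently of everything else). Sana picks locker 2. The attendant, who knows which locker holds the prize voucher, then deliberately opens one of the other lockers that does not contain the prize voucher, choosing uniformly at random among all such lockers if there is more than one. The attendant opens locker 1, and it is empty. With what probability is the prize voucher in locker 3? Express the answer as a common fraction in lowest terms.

4/5

Consider each possible location of the prize voucher in turn.
If it is in locker 1 (prior 1/7): the attendant opened locker 1, so this case is ruled out; weight (1/7)·0 = 0.
If it is in locker 2 (prior 2/7): the attendant has 2 equally likely choices, so probability 1/2; weight (2/7)·(1/2) = 1/7.
If it is in locker 3 (prior 4/7): the attendant has no choice, probability 1; weight (4/7)·1 = 4/7.
The weights sum to 5/7.
So P(the prize voucher in locker 3 | the attendant opened locker 1) = (4/7) / (5/7) = 4/5.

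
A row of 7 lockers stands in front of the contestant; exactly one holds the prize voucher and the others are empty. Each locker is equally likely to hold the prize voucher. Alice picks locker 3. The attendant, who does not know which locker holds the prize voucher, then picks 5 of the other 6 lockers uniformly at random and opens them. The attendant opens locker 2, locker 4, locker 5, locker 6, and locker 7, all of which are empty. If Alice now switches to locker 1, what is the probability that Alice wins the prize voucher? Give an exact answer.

Because the attendant chose which lockers to open without knowing where the prize voucher is, the choice is independent of the prize location. Learning that none of the 5 opened lockers holds the prize voucher simply rules out those 5 locations and leaves the remaining 2 lockers still equally likely by symmetry.
So P(the prize voucher in locker 1) = 1/2.

1/2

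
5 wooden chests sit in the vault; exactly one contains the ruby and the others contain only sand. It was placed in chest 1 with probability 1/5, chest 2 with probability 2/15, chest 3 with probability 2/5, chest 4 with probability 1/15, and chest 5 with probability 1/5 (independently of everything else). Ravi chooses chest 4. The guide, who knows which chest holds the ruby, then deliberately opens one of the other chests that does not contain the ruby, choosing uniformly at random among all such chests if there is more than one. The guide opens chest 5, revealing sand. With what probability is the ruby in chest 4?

3/47

Condition on the true location of the ruby.
If it is in chest 1 (prior 1/5): the guide has 3 equally likely choices, so probability 1/3; weight (1/5)·(1/3) = 1/15.
If it is in chest 2 (prior 2/15): the guide has 3 equally likely choices, so probability 1/3; weight (2/15)·(1/3) = 2/45.
If it is in chest 3 (prior 2/5): the guide has 3 equally likely choices, so probability 1/3; weight (2/5)·(1/3) = 2/15.
If it is in chest 4 (prior 1/15): the guide has 4 equally likely choices, so probability 1/4; weight (1/15)·(1/4) = 1/60.
If it is in chest 5 (prior 1/5): the guide opened chest 5, so this case is ruled out; weight (1/5)·0 = 0.
The weights sum to 47/180.
So P(the ruby in chest 4 | the guide opened chest 5) = (1/60) / (47/180) = 3/47.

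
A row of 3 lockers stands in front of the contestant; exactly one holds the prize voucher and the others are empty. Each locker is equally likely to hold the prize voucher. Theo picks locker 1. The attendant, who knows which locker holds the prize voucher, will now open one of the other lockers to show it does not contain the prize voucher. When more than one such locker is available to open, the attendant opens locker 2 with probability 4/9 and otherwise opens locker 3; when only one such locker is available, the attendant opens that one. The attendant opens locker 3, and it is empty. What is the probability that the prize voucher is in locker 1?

5/14

Apply Bayes' rule, conditioning on where the prize voucher actually is.
If it is in locker 1 (prior 1/3): locker 2 is available but not opened, probability 5/9; weight (1/3)·(5/9) = 5/27.
If it is in locker 2 (prior 1/3): only locker 3 is available, probability 1; weight (1/3)·1 = 1/3.
If it is in locker 3 (prior 1/3): the attendant opened locker 3, so this case is ruled out; weight (1/3)·0 = 0.
The weights sum to 14/27.
So P(the prize voucher in locker 1 | the attendant opened locker 3) = (5/27) / (14/27) = 5/14.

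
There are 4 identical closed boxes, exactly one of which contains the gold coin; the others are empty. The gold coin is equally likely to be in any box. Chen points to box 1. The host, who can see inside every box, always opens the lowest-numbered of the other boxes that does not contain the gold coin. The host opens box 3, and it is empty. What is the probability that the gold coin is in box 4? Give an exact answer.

Condition on the true location of the gold coin.
If it is in either of boxes 1 and 4 (prior 1/4 each): the host would have opened box 2 instead, probability 0; weight (1/4)·0 = 0 each.
If it is in box 2 (prior 1/4): box 3 is the lowest-numbered option available, probability 1; weight (1/4)·1 = 1/4.
If it is in box 3 (prior 1/4): the host opened box 3, so this case is ruled out; weight (1/4)·0 = 0.
The weights sum to 1/4.
So P(the gold coin in box 4 | the host opened box 3) = 0 / (1/4) = 0.

0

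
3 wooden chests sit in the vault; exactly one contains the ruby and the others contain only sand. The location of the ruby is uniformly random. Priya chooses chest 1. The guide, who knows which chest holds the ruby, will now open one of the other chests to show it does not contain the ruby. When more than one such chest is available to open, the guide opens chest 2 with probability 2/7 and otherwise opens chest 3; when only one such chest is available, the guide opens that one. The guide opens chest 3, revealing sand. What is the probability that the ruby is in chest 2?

Condition on the true location of the ruby.
If it is in chest 1 (prior 1/3): chest 2 is available but not opened, probability 5/7; weight (1/3)·(5/7) = 5/21.
If it is in chest 2 (prior 1/3): only chest 3 is available, probability 1; weight (1/3)·1 = 1/3.
If it is in chest 3 (prior 1/3): the guide opened chest 3, so this case is ruled out; weight (1/3)·0 = 0.
The weights sum to 4/7.
So P(the ruby in chest 2 | the guide opened chest 3) = (1/3) / (4/7) = 7/12.

7/12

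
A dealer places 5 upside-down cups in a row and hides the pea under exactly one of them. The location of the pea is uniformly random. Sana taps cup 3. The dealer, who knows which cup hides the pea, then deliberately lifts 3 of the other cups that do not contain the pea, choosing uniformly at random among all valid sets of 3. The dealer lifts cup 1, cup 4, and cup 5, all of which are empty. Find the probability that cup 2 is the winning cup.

Consider each possible location of the pea in turn.
If it is under any of cups 1, 4, and 5 (prior 1/5 each): that cup was opened and seen not to hold the prize — ruled out; weight (1/5)·0 = 0 each.
If it is under cup 2 (prior 1/5): the dealer has no choice, probability 1; weight (1/5)·1 = 1/5.
If it is under cup 3 (prior 1/5): the dealer has 4 equally likely choices, so probability 1/4; weight (1/5)·(1/4) = 1/20.
The weights sum to 1/4.
So P(the pea under cup 2 | the dealer opened cup 1, cup 4, and cup 5) = (1/5) / (1/4) = 4/5.

4/5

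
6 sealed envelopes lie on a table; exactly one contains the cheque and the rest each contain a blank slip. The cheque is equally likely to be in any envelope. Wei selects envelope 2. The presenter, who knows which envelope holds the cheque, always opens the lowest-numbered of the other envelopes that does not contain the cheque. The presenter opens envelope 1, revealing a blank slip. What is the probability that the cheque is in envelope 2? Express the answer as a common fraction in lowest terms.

1/5

Apply Bayes' rule, conditioning on where the cheque actually is.
If it is in envelope 1 (prior 1/6): the presenter opened envelope 1, so this case is ruled out; weight (1/6)·0 = 0.
If it is in any of envelopes 2, 3, 4, 5, and 6 (prior 1/6 each): envelope 1 is the lowest-numbered option available, probability 1; weight (1/6)·1 = 1/6 each.
The weights sum to 5/6.
So P(the cheque in envelope 2 | the presenter opened envelope 1) = (1/6) / (5/6) = 1/5.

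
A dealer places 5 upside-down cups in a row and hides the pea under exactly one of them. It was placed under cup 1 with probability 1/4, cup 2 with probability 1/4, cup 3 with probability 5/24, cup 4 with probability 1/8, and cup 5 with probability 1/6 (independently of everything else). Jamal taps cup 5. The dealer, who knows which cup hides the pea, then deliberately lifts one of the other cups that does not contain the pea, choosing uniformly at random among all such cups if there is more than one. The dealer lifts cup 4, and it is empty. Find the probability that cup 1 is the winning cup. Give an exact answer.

3/10

Consider each possible location of the pea in turn.
If it is under either of cups 1 and 2 (prior 1/4 each): the dealer has 3 equally likely choices, so probability 1/3; weight (1/4)·(1/3) = 1/12 each.
If it is under cup 3 (prior 5/24): the dealer has 3 equally likely choices, so probability 1/3; weight (5/24)·(1/3) = 5/72.
If it is under cup 4 (prior 1/8): the dealer opened cup 4, so this case is ruled out; weight (1/8)·0 = 0.
If it is under cup 5 (prior 1/6): the dealer has 4 equally likely choices, so probability 1/4; weight (1/6)·(1/4) = 1/24.
The weights sum to 5/18.
So P(the pea under cup 1 | the dealer opened cup 4) = (1/12) / (5/18) = 3/10.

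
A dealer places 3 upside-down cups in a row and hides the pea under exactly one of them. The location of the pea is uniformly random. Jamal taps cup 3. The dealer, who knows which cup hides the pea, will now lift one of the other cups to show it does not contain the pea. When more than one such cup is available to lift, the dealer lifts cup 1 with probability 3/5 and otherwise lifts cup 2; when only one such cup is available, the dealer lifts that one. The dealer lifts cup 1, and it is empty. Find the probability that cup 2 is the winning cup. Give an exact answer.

5/8

Consider each possible location of the pea in turn.
If it is under cup 1 (prior 1/3): the dealer opened cup 1, so this case is ruled out; weight (1/3)·0 = 0.
If it is under cup 2 (prior 1/3): only cup 1 is available, probability 1; weight (1/3)·1 = 1/3.
If it is under cup 3 (prior 1/3): cup 1 is available, opened with probability 3/5; weight (1/3)·(3/5) = 1/5.
The weights sum to 8/15.
So P(the pea under cup 2 | the dealer opened cup 1) = (1/3) / (8/15) = 5/8.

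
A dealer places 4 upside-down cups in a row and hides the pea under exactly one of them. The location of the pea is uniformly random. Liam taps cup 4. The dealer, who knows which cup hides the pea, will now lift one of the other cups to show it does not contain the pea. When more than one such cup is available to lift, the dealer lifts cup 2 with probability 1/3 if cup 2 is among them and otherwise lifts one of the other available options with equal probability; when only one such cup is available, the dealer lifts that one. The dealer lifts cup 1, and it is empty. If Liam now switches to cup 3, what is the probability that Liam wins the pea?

Consider each possible location of the pea in turn.
If it is under cup 1 (prior 1/4): the dealer opened cup 1, so this case is ruled out; weight (1/4)·0 = 0.
If it is under cup 2 (prior 1/4): cup 2 holds the prize so is unavailable; the dealer chooses uniformly among the 2 others, probability 1/2; weight (1/4)·(1/2) = 1/8.
If it is under cup 3 (prior 1/4): cup 2 is available but not opened, probability 2/3; weight (1/4)·(2/3) = 1/6.
If it is under cup 4 (prior 1/4): cup 2 is available but not opened; cup 1 gets probability (1 − 1/3)/2 = 1/3; weight (1/4)·(1/3) = 1/12.
The weights sum to 3/8.
So P(the pea under cup 3 | the dealer opened cup 1) = (1/6) / (3/8) = 4/9.

4/9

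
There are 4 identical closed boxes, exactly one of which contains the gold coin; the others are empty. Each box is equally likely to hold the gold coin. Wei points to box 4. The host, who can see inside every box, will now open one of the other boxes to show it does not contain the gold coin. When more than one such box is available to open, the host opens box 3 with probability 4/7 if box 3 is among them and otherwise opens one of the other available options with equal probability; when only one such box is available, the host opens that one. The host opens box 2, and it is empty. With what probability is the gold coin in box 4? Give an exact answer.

Apply Bayes' rule, conditioning on where the gold coin actually is.
If it is in box 1 (prior 1/4): box 3 is available but not opened, probability 3/7; weight (1/4)·(3/7) = 3/28.
If it is in box 2 (prior 1/4): the host opened box 2, so this case is ruled out; weight (1/4)·0 = 0.
If it is in box 3 (prior 1/4): box 3 holds the prize so is unavailable; the host chooses uniformly among the 2 others, probability 1/2; weight (1/4)·(1/2) = 1/8.
If it is in box 4 (prior 1/4): box 3 is available but not opened; box 2 gets probability (1 − 4/7)/2 = 3/14; weight (1/4)·(3/14) = 3/56.
The weights sum to 2/7.
So P(the gold coin in box 4 | the host opened box 2) = (3/56) / (2/7) = 3/16.

3/16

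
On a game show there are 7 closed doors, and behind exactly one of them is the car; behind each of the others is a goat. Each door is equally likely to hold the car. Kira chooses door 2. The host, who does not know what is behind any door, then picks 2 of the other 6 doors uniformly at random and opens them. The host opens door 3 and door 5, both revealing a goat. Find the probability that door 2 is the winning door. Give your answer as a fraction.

Because the host chose which doors to open without knowing where the car is, the choice is independent of the prize location. Learning that none of the 2 opened doors holds the car simply rules out those 2 locations and leaves the remaining 5 doors still equally likely by symmetry.
So P(the car behind door 2) = 1/5.

1/5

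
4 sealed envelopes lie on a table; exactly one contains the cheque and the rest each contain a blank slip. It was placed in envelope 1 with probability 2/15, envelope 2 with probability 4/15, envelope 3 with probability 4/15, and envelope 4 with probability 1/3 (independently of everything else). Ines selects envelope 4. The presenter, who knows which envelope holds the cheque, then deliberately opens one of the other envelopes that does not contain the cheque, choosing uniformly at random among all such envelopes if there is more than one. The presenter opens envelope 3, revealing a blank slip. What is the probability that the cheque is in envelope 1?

3/14

Consider each possible location of the cheque in turn.
If it is in envelope 1 (prior 2/15): the presenter has 2 equally likely choices, so probability 1/2; weight (2/15)·(1/2) = 1/15.
If it is in envelope 2 (prior 4/15): the presenter has 2 equally likely choices, so probability 1/2; weight (4/15)·(1/2) = 2/15.
If it is in envelope 3 (prior 4/15): the presenter opened envelope 3, so this case is ruled out; weight (4/15)·0 = 0.
If it is in envelope 4 (prior 1/3): the presenter has 3 equally likely choices, so probability 1/3; weight (1/3)·(1/3) = 1/9.
The weights sum to 14/45.
So P(the cheque in envelope 1 | the presenter opened envelope 3) = (1/15) / (14/45) = 3/14.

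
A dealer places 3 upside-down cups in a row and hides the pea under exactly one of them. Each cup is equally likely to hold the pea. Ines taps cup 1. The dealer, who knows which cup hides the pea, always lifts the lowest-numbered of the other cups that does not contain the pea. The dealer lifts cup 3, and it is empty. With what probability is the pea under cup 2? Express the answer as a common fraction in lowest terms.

Apply Bayes' rule, conditioning on where the pea actually is.
If it is under cup 1 (prior 1/3): the dealer would have opened cup 2 instead, probability 0; weight (1/3)·0 = 0.
If it is under cup 2 (prior 1/3): cup 3 is the lowest-numbered option available, probability 1; weight (1/3)·1 = 1/3.
If it is under cup 3 (prior 1/3): the dealer opened cup 3, so this case is ruled out; weight (1/3)·0 = 0.
The weights sum to 1/3.
So P(the pea under cup 2 | the dealer opened cup 3) = (1/3) / (1/3) = 1.

1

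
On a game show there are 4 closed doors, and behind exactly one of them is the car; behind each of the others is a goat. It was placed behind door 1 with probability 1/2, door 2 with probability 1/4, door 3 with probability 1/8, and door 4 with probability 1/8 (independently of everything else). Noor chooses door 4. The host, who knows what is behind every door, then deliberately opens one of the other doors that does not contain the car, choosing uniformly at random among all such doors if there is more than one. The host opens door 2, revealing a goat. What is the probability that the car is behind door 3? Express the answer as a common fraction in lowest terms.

Condition on the true location of the car.
If it is behind door 1 (prior 1/2): the host has 2 equally likely choices, so probability 1/2; weight (1/2)·(1/2) = 1/4.
If it is behind door 2 (prior 1/4): the host opened door 2, so this case is ruled out; weight (1/4)·0 = 0.
If it is behind door 3 (prior 1/8): the host has 2 equally likely choices, so probability 1/2; weight (1/8)·(1/2) = 1/16.
If it is behind door 4 (prior 1/8): the host has 3 equally likely choices, so probability 1/3; weight (1/8)·(1/3) = 1/24.
The weights sum to 17/48.
So P(the car behind door 3 | the host opened door 2) = (1/16) / (17/48) = 3/17.

3/17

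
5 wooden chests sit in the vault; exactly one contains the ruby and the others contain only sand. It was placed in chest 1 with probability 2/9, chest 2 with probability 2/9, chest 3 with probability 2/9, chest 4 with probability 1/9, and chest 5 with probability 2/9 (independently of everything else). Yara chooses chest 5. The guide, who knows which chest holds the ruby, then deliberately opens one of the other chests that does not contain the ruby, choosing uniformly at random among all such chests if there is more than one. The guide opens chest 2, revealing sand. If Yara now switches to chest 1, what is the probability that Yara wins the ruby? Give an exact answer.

4/13

Condition on the true location of the ruby.
If it is in either of chests 1 and 3 (prior 2/9 each): the guide has 3 equally likely choices, so probability 1/3; weight (2/9)·(1/3) = 2/27 each.
If it is in chest 2 (prior 2/9): the guide opened chest 2, so this case is ruled out; weight (2/9)·0 = 0.
If it is in chest 4 (prior 1/9): the guide has 3 equally likely choices, so probability 1/3; weight (1/9)·(1/3) = 1/27.
If it is in chest 5 (prior 2/9): the guide has 4 equally likely choices, so probability 1/4; weight (2/9)·(1/4) = 1/18.
The weights sum to 13/54.
So P(the ruby in chest 1 | the guide opened chest 2) = (2/27) / (13/54) = 4/13.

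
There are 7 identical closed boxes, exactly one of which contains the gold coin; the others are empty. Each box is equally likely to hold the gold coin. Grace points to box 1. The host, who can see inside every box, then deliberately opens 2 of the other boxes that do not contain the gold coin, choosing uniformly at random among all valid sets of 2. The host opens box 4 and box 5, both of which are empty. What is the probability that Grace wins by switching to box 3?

3/14

Condition on the true location of the gold coin.
If it is in box 1 (prior 1/7): the host has 15 equally likely choices, so probability 1/15; weight (1/7)·(1/15) = 1/105.
If it is in any of boxes 2, 3, 6, and 7 (prior 1/7 each): the host has 10 equally likely choices, so probability 1/10; weight (1/7)·(1/10) = 1/70 each.
If it is in either of boxes 4 and 5 (prior 1/7 each): that box was opened and seen not to hold the prize — ruled out; weight (1/7)·0 = 0 each.
The weights sum to 1/15.
So P(the gold coin in box 3 | the host opened box 4 and box 5) = (1/70) / (1/15) = 3/14.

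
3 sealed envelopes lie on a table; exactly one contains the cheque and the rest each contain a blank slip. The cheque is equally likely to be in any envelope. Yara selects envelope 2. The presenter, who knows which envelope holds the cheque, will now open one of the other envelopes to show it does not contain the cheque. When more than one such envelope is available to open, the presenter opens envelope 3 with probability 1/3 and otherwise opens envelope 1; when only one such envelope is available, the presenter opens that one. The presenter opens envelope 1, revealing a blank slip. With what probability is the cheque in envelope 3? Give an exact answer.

3/5

Apply Bayes' rule, conditioning on where the cheque actually is.
If it is in envelope 1 (prior 1/3): the presenter opened envelope 1, so this case is ruled out; weight (1/3)·0 = 0.
If it is in envelope 2 (prior 1/3): envelope 3 is available but not opened, probability 2/3; weight (1/3)·(2/3) = 2/9.
If it is in envelope 3 (prior 1/3): only envelope 1 is available, probability 1; weight (1/3)·1 = 1/3.
The weights sum to 5/9.
So P(the cheque in envelope 3 | the presenter opened envelope 1) = (1/3) / (5/9) = 3/5.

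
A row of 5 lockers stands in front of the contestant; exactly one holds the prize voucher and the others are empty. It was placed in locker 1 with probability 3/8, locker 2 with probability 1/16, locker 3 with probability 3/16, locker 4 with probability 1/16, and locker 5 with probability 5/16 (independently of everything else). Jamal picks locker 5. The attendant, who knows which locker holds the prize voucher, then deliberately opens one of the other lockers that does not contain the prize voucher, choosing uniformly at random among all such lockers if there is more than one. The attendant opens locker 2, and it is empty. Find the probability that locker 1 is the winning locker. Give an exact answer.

Apply Bayes' rule, conditioning on where the prize voucher actually is.
If it is in locker 1 (prior 3/8): the attendant has 3 equally likely choices, so probability 1/3; weight (3/8)·(1/3) = 1/8.
If it is in locker 2 (prior 1/16): the attendant opened locker 2, so this case is ruled out; weight (1/16)·0 = 0.
If it is in locker 3 (prior 3/16): the attendant has 3 equally likely choices, so probability 1/3; weight (3/16)·(1/3) = 1/16.
If it is in locker 4 (prior 1/16): the attendant has 3 equally likely choices, so probability 1/3; weight (1/16)·(1/3) = 1/48.
If it is in locker 5 (prior 5/16): the attendant has 4 equally likely choices, so probability 1/4; weight (5/16)·(1/4) = 5/64.
The weights sum to 55/192.
So P(the prize voucher in locker 1 | the attendant opened locker 2) = (1/8) / (55/192) = 24/55.

24/55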